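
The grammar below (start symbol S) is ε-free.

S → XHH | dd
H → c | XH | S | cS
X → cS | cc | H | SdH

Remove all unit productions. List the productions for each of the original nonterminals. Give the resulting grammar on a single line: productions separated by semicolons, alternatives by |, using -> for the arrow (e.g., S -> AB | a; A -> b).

S -> dd | XHH; H -> c | XH | cS | dd | XHH; X -> c | XH | cS | cc | dd | SdH | XHH

Unit productions: H->S, X->H.
Unit pairs (A ⇒* B via units): (H,S), (X,H), (X,S).
S: inherits non-unit rules of {S} → XHH | dd.
H: inherits non-unit rules of {H, S} → XH | XHH | c | cS | dd.
X: inherits non-unit rules of {H, S, X} → SdH | XH | XHH | c | cS | cc | dd.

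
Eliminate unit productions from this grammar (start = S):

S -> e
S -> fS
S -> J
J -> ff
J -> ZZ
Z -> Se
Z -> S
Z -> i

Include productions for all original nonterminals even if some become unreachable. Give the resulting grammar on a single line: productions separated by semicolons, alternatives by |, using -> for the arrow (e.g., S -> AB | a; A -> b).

S -> e | ZZ | fS | ff; J -> ZZ | ff; Z -> e | i | Se | ZZ | fS | ff

Unit productions: S->J, Z->S.
Unit pairs (A ⇒* B via units): (S,J), (Z,J), (Z,S).
S: inherits non-unit rules of {J, S} → ZZ | e | fS | ff.
J: inherits non-unit rules of {J} → ZZ | ff.
Z: inherits non-unit rules of {J, S, Z} → Se | ZZ | e | fS | ff | i.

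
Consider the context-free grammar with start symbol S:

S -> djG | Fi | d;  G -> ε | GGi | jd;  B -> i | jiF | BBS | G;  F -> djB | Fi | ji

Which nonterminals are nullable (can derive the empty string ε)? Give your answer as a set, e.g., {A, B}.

{B, G}

Directly nullable (have an ε-rule): {G}.
B is nullable via B -> G (every symbol on the right is already known nullable).
Not nullable: F, S — each has a terminal in every rule's right-hand side or depends on a non-nullable symbol.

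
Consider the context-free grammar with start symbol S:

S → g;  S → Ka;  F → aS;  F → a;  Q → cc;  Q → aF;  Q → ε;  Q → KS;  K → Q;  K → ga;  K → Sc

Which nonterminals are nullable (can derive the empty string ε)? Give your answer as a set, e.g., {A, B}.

Directly nullable (have an ε-rule): {Q}.
K is nullable via K -> Q (every symbol on the right is already known nullable).
Not nullable: F, S — each has a terminal in every rule's right-hand side or depends on a non-nullable symbol.

{K, Q}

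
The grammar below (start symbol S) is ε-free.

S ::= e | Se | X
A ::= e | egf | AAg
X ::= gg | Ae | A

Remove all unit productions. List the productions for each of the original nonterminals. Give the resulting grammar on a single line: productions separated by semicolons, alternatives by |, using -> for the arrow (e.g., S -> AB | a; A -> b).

Unit productions: S->X, X->A.
Unit pairs (A ⇒* B via units): (S,A), (S,X), (X,A).
S: inherits non-unit rules of {A, S, X} → AAg | Ae | Se | e | egf | gg.
A: inherits non-unit rules of {A} → AAg | e | egf.
X: inherits non-unit rules of {A, X} → AAg | Ae | e | egf | gg.

S -> e | Ae | Se | gg | AAg | egf; A -> e | AAg | egf; X -> e | Ae | gg | AAg | egf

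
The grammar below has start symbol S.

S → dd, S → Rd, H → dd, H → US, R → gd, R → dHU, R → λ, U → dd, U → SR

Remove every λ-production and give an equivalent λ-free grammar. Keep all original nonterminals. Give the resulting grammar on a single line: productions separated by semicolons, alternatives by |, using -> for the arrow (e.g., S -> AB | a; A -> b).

Nullable set: {R}.
S -> Rd: R nullable, giving Rd | d.
Drop R -> λ.
U -> SR: R nullable, giving S | SR.
Unchanged (no nullable symbols): S -> dd; H -> US; H -> dd; R -> dHU; R -> gd; U -> dd.

S -> d | Rd | dd; H -> US | dd; R -> gd | dHU; U -> S | SR | dd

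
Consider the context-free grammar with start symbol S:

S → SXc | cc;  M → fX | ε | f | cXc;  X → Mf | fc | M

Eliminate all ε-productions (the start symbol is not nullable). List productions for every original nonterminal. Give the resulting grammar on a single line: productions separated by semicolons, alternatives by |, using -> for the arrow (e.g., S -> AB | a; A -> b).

Nullable set: {M, X}.
S -> SXc: X nullable, giving SXc | Sc.
Drop M -> ε.
M -> cXc: X nullable, giving cXc | cc.
M -> fX: X nullable, giving f | fX.
X -> M: M nullable, giving M.
X -> Mf: M nullable, giving Mf | f.
Unchanged (no nullable symbols): S -> cc; M -> f; X -> fc.

S -> Sc | cc | SXc; M -> f | cc | fX | cXc; X -> M | f | Mf | fc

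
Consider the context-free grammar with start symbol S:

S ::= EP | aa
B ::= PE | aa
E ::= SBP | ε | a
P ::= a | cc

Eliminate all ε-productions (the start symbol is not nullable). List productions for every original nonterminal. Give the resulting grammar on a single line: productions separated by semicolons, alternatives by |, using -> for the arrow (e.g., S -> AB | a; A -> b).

S -> P | EP | aa; B -> P | PE | aa; E -> a | SBP; P -> a | cc

Nullable set: {E}.
S -> EP: E nullable, giving EP | P.
B -> PE: E nullable, giving P | PE.
Drop E -> ε.
Unchanged (no nullable symbols): S -> aa; B -> aa; E -> SBP; E -> a; P -> a; P -> cc.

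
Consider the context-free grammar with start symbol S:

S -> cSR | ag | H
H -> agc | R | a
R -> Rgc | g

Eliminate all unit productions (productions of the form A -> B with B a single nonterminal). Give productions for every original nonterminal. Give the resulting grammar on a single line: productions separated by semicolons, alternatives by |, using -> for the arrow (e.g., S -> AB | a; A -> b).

Unit productions: H->R, S->H.
Unit pairs (A ⇒* B via units): (H,R), (S,H), (S,R).
S: inherits non-unit rules of {H, R, S} → Rgc | a | ag | agc | cSR | g.
H: inherits non-unit rules of {H, R} → Rgc | a | agc | g.
R: inherits non-unit rules of {R} → Rgc | g.

S -> a | g | ag | Rgc | agc | cSR; H -> a | g | Rgc | agc; R -> g | Rgc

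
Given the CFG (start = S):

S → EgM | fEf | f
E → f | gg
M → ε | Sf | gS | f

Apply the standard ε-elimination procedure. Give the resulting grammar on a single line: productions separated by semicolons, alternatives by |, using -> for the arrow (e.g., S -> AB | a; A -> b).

Nullable set: {M}.
S -> EgM: M nullable, giving Eg | EgM.
Drop M -> ε.
Unchanged (no nullable symbols): S -> f; S -> fEf; E -> f; E -> gg; M -> Sf; M -> f; M -> gS.

S -> f | Eg | EgM | fEf; E -> f | gg; M -> f | Sf | gS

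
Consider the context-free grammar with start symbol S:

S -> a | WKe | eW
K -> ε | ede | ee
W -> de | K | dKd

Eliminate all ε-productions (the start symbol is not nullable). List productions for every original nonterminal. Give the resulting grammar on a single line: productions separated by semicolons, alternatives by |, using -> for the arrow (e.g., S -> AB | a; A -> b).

S -> a | e | Ke | We | eW | WKe; K -> ee | ede; W -> K | dd | de | dKd

Nullable set: {K, W}.
S -> WKe: W, K nullable, giving Ke | WKe | We | e.
S -> eW: W nullable, giving e | eW.
Drop K -> ε.
W -> K: K nullable, giving K.
W -> dKd: K nullable, giving dKd | dd.
Unchanged (no nullable symbols): S -> a; K -> ede; K -> ee; W -> de.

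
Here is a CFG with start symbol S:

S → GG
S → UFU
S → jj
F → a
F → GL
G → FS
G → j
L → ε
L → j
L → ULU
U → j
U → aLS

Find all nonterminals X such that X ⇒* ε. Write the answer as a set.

{L}

Directly nullable (have an ε-rule): {L}.
Not nullable: F, G, S, U — each has a terminal in every rule's right-hand side or depends on a non-nullable symbol.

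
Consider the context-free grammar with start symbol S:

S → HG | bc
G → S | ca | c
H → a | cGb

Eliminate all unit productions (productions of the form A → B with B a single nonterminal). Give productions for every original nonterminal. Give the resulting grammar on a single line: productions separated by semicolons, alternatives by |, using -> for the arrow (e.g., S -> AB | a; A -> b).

S -> HG | bc; G -> c | HG | bc | ca; H -> a | cGb

Unit productions: G->S.
Unit pairs (A ⇒* B via units): (G,S).
S: inherits non-unit rules of {S} → HG | bc.
G: inherits non-unit rules of {G, S} → HG | bc | c | ca.
H: inherits non-unit rules of {H} → a | cGb.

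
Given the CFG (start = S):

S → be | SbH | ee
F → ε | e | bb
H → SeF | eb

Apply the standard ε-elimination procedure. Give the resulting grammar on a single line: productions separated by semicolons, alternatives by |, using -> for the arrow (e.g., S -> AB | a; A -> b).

Nullable set: {F}.
Drop F -> ε.
H -> SeF: F nullable, giving Se | SeF.
Unchanged (no nullable symbols): S -> SbH; S -> be; S -> ee; F -> bb; F -> e; H -> eb.

S -> be | ee | SbH; F -> e | bb; H -> Se | eb | SeF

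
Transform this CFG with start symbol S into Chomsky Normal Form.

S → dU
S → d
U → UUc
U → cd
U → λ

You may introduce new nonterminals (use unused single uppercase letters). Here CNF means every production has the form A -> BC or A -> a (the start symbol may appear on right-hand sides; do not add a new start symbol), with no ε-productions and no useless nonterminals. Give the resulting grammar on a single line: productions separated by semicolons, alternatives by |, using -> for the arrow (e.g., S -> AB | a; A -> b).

S -> d | AU; A -> d; B -> c; C -> UB; U -> c | BA | UB | UC

Nullable: {U}; after ε-elimination: S -> d | dU; U -> c | Uc | cd | UUc.
No unit productions to eliminate.
TERM: introduce B -> c, A -> d and substitute in every rule of length ≥2.
BIN: U -> UUB becomes U -> UC, C -> UB.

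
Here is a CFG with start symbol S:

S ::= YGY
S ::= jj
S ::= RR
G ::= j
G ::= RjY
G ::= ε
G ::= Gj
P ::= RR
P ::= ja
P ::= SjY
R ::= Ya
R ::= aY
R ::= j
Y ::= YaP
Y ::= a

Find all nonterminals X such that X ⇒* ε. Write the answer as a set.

{G}

Directly nullable (have an ε-rule): {G}.
Not nullable: P, R, S, Y — each has a terminal in every rule's right-hand side or depends on a non-nullable symbol.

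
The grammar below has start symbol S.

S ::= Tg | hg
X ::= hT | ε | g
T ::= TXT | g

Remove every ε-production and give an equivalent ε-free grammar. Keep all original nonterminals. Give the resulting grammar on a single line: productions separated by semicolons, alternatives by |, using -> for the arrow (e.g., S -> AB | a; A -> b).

S -> Tg | hg; T -> g | TT | TXT; X -> g | hT

Nullable set: {X}.
T -> TXT: X nullable, giving TT | TXT.
Drop X -> ε.
Unchanged (no nullable symbols): S -> Tg; S -> hg; T -> g; X -> g; X -> hT.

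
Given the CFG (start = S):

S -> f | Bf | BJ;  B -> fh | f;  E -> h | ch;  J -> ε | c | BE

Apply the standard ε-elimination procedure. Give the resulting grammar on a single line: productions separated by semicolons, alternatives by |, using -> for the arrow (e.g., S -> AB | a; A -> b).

Nullable set: {J}.
S -> BJ: J nullable, giving B | BJ.
Drop J -> ε.
Unchanged (no nullable symbols): S -> Bf; S -> f; B -> f; B -> fh; E -> ch; E -> h; J -> BE; J -> c.

S -> B | f | BJ | Bf; B -> f | fh; E -> h | ch; J -> c | BE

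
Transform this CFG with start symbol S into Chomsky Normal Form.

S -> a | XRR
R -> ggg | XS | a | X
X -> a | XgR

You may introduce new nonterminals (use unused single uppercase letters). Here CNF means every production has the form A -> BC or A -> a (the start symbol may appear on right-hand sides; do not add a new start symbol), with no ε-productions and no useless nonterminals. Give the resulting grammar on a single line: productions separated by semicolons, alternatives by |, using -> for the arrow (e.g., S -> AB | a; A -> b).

No ε-productions.
After unit-elimination: S -> a | XRR; R -> a | XS | XgR | ggg; X -> a | XgR.
TERM: introduce A -> g and substitute in every rule of length ≥2.
BIN: R -> AAA becomes R -> AB, B -> AA; R -> XAR becomes R -> XC, C -> AR; S -> XRR becomes S -> XD, D -> RR; X -> XAR becomes X -> XE, E -> AR.

S -> a | XD; A -> g; B -> AA; C -> AR; D -> RR; E -> AR; R -> a | AB | XC | XS; X -> a | XE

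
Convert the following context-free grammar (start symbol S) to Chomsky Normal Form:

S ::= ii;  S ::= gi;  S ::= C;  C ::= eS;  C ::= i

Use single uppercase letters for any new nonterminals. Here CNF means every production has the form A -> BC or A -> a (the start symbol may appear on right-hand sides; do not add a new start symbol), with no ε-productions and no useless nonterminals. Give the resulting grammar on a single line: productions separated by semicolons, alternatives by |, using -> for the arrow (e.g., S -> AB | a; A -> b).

No ε-productions.
After unit-elimination: S -> i | eS | gi | ii; C -> i | eS.
TERM: introduce A -> e, B -> g, D -> i and substitute in every rule of length ≥2.
Drop unreachable/unproductive: C.

S -> i | AS | BD | DD; A -> e; B -> g; D -> i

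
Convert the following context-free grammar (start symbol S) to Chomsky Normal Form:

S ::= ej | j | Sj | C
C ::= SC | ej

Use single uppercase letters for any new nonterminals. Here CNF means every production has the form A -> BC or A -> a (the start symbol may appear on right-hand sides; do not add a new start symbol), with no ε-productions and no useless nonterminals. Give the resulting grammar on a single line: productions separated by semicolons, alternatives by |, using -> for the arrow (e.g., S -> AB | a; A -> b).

No ε-productions.
After unit-elimination: S -> j | SC | Sj | ej; C -> SC | ej.
TERM: introduce A -> e, B -> j and substitute in every rule of length ≥2.

S -> j | AB | SB | SC; A -> e; B -> j; C -> AB | SC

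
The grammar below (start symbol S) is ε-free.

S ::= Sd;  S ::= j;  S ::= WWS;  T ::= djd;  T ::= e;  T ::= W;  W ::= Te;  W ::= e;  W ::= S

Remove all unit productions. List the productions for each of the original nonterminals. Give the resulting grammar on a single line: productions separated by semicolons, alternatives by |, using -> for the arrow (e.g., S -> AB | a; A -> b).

S -> j | Sd | WWS; T -> e | j | Sd | Te | WWS | djd; W -> e | j | Sd | Te | WWS

Unit productions: T->W, W->S.
Unit pairs (A ⇒* B via units): (T,S), (T,W), (W,S).
S: inherits non-unit rules of {S} → Sd | WWS | j.
T: inherits non-unit rules of {S, T, W} → Sd | Te | WWS | djd | e | j.
W: inherits non-unit rules of {S, W} → Sd | Te | WWS | e | j.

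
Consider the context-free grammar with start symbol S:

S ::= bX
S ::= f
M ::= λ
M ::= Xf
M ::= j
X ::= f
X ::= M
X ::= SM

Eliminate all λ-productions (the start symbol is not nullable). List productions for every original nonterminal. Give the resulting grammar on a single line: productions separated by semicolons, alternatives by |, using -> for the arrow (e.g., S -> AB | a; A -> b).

Nullable set: {M, X}.
S -> bX: X nullable, giving b | bX.
Drop M -> λ.
M -> Xf: X nullable, giving Xf | f.
X -> M: M nullable, giving M.
X -> SM: M nullable, giving S | SM.
Unchanged (no nullable symbols): S -> f; M -> j; X -> f.

S -> b | f | bX; M -> f | j | Xf; X -> M | S | f | SM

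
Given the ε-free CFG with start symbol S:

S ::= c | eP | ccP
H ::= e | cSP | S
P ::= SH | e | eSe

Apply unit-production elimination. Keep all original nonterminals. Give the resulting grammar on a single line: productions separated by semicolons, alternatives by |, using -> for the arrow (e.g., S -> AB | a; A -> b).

S -> c | eP | ccP; H -> c | e | eP | cSP | ccP; P -> e | SH | eSe

Unit productions: H->S.
Unit pairs (A ⇒* B via units): (H,S).
S: inherits non-unit rules of {S} → c | ccP | eP.
H: inherits non-unit rules of {H, S} → c | cSP | ccP | e | eP.
P: inherits non-unit rules of {P} → SH | e | eSe.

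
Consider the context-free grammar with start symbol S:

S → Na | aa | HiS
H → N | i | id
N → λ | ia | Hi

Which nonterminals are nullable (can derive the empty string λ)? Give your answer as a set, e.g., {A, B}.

{H, N}

Directly nullable (have an ε-rule): {N}.
H is nullable via H -> N (every symbol on the right is already known nullable).
Not nullable: S — each has a terminal in every rule's right-hand side or depends on a non-nullable symbol.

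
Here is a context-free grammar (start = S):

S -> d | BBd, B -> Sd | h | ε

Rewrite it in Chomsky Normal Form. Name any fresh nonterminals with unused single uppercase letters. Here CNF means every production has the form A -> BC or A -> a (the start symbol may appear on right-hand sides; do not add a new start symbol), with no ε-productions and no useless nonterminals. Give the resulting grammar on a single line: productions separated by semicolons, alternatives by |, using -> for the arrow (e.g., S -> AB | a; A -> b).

S -> d | BA | BC; A -> d; B -> h | SA; C -> BA

Nullable: {B}; after ε-elimination: S -> d | Bd | BBd; B -> h | Sd.
No unit productions to eliminate.
TERM: introduce A -> d and substitute in every rule of length ≥2.
BIN: S -> BBA becomes S -> BC, C -> BA.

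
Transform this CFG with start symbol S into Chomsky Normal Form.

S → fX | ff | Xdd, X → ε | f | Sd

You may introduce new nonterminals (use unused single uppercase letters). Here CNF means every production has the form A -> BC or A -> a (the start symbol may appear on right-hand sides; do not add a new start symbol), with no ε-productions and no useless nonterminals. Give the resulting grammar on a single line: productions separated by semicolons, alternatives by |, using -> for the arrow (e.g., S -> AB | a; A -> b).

S -> f | AA | BB | BX | XC; A -> d; B -> f; C -> AA; X -> f | SA

Nullable: {X}; after ε-elimination: S -> f | dd | fX | ff | Xdd; X -> f | Sd.
No unit productions to eliminate.
TERM: introduce A -> d, B -> f and substitute in every rule of length ≥2.
BIN: S -> XAA becomes S -> XC, C -> AA.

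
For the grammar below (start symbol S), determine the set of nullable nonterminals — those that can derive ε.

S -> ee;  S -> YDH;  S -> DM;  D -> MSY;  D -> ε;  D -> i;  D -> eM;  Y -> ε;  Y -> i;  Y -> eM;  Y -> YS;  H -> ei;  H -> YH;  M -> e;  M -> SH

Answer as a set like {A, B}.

Directly nullable (have an ε-rule): {D, Y}.
Not nullable: H, M, S — each has a terminal in every rule's right-hand side or depends on a non-nullable symbol.

{D, Y}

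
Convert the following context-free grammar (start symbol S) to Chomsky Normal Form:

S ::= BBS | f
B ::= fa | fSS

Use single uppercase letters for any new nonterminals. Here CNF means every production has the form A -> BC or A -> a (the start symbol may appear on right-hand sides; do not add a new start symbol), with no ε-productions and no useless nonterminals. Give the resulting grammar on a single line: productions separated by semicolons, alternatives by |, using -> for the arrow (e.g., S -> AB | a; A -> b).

S -> f | BE; A -> f; B -> AC | AD; C -> a; D -> SS; E -> BS

No ε-productions.
No unit productions to eliminate.
TERM: introduce C -> a, A -> f and substitute in every rule of length ≥2.
BIN: B -> ASS becomes B -> AD, D -> SS; S -> BBS becomes S -> BE, E -> BS.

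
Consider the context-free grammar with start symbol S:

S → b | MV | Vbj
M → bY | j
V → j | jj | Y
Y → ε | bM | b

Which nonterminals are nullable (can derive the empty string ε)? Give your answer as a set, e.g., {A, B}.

{V, Y}

Directly nullable (have an ε-rule): {Y}.
V is nullable via V -> Y (every symbol on the right is already known nullable).
Not nullable: M, S — each has a terminal in every rule's right-hand side or depends on a non-nullable symbol.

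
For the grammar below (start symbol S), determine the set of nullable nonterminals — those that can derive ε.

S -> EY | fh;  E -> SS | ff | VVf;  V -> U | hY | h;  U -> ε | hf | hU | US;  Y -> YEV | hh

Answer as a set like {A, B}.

Directly nullable (have an ε-rule): {U}.
V is nullable via V -> U (every symbol on the right is already known nullable).
Not nullable: E, S, Y — each has a terminal in every rule's right-hand side or depends on a non-nullable symbol.

{U, V}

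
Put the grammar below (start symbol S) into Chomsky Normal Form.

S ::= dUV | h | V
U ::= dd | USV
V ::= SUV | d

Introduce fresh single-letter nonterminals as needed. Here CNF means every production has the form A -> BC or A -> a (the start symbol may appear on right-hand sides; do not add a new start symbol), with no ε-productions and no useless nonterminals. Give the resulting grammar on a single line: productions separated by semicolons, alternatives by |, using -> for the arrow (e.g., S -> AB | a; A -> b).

S -> d | h | AB | SC; A -> d; B -> UV; C -> UV; D -> SV; E -> UV; U -> AA | UD; V -> d | SE

No ε-productions.
After unit-elimination: S -> d | h | SUV | dUV; U -> dd | USV; V -> d | SUV.
TERM: introduce A -> d and substitute in every rule of length ≥2.
BIN: S -> AUV becomes S -> AB, B -> UV; S -> SUV becomes S -> SC, C -> UV; U -> USV becomes U -> UD, D -> SV; V -> SUV becomes V -> SE, E -> UV.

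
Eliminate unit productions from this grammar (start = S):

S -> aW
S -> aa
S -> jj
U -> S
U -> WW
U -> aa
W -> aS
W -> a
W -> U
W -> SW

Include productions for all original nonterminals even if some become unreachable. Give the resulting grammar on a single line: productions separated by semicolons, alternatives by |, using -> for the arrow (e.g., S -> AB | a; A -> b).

Unit productions: U->S, W->U.
Unit pairs (A ⇒* B via units): (U,S), (W,S), (W,U).
S: inherits non-unit rules of {S} → aW | aa | jj.
U: inherits non-unit rules of {S, U} → WW | aW | aa | jj.
W: inherits non-unit rules of {S, U, W} → SW | WW | a | aS | aW | aa | jj.

S -> aW | aa | jj; U -> WW | aW | aa | jj; W -> a | SW | WW | aS | aW | aa | jj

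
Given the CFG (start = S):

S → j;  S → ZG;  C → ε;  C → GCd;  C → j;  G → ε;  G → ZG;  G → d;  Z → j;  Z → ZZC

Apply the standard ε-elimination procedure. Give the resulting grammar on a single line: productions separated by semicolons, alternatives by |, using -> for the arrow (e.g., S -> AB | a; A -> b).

Nullable set: {C, G}.
S -> ZG: G nullable, giving Z | ZG.
Drop C -> ε.
C -> GCd: G, C nullable, giving Cd | GCd | Gd | d.
Drop G -> ε.
G -> ZG: G nullable, giving Z | ZG.
Z -> ZZC: C nullable, giving ZZ | ZZC.
Unchanged (no nullable symbols): S -> j; C -> j; G -> d; Z -> j.

S -> Z | j | ZG; C -> d | j | Cd | Gd | GCd; G -> Z | d | ZG; Z -> j | ZZ | ZZC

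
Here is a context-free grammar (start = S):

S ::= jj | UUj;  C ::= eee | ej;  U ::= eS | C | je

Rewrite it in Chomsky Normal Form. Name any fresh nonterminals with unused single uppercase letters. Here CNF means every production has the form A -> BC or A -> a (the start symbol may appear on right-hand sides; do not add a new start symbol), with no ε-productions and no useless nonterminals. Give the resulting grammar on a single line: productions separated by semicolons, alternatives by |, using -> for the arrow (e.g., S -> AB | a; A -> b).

S -> BB | UE; A -> e; B -> j; E -> UB; F -> AA; U -> AB | AF | AS | BA

No ε-productions.
After unit-elimination: S -> jj | UUj; C -> ej | eee; U -> eS | ej | je | eee.
TERM: introduce A -> e, B -> j and substitute in every rule of length ≥2.
BIN: C -> AAA becomes C -> AD, D -> AA; S -> UUB becomes S -> UE, E -> UB; U -> AAA becomes U -> AF, F -> AA.
Drop unreachable/unproductive: C.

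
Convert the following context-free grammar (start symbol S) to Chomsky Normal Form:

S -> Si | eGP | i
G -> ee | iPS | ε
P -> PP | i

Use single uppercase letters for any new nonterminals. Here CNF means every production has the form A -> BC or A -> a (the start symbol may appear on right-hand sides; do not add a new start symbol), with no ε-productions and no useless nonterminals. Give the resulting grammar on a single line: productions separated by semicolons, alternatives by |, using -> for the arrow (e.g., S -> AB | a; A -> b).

S -> i | AD | AP | SB; A -> e; B -> i; C -> PS; D -> GP; G -> AA | BC; P -> i | PP

Nullable: {G}; after ε-elimination: S -> i | Si | eP | eGP; G -> ee | iPS; P -> i | PP.
No unit productions to eliminate.
TERM: introduce A -> e, B -> i and substitute in every rule of length ≥2.
BIN: G -> BPS becomes G -> BC, C -> PS; S -> AGP becomes S -> AD, D -> GP.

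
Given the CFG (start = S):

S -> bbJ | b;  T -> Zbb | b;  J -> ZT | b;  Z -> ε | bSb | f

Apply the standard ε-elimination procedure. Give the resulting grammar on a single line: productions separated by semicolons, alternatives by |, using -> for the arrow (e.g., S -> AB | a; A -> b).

Nullable set: {Z}.
J -> ZT: Z nullable, giving T | ZT.
T -> Zbb: Z nullable, giving Zbb | bb.
Drop Z -> ε.
Unchanged (no nullable symbols): S -> b; S -> bbJ; J -> b; T -> b; Z -> bSb; Z -> f.

S -> b | bbJ; J -> T | b | ZT; T -> b | bb | Zbb; Z -> f | bSb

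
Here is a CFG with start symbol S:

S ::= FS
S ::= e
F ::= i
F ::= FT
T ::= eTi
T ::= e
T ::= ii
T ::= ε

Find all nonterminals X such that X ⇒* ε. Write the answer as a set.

{T}

Directly nullable (have an ε-rule): {T}.
Not nullable: F, S — each has a terminal in every rule's right-hand side or depends on a non-nullable symbol.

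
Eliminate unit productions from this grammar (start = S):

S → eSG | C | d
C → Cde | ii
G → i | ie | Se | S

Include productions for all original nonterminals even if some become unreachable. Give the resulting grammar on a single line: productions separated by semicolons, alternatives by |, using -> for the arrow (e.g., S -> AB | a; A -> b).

S -> d | ii | Cde | eSG; C -> ii | Cde; G -> d | i | Se | ie | ii | Cde | eSG

Unit productions: G->S, S->C.
Unit pairs (A ⇒* B via units): (G,C), (G,S), (S,C).
S: inherits non-unit rules of {C, S} → Cde | d | eSG | ii.
C: inherits non-unit rules of {C} → Cde | ii.
G: inherits non-unit rules of {C, G, S} → Cde | Se | d | eSG | i | ie | ii.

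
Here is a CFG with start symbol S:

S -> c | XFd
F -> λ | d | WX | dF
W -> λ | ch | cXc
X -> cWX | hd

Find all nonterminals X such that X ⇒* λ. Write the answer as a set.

Directly nullable (have an ε-rule): {F, W}.
Not nullable: S, X — each has a terminal in every rule's right-hand side or depends on a non-nullable symbol.

{F, W}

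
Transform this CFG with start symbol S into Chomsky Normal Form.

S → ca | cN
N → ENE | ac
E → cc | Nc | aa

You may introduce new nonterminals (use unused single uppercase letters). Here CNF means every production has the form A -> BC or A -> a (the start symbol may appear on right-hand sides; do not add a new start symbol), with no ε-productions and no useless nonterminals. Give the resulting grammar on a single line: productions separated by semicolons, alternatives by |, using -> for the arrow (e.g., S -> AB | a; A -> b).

S -> AB | AN; A -> c; B -> a; C -> NE; E -> AA | BB | NA; N -> BA | EC

No ε-productions.
No unit productions to eliminate.
TERM: introduce B -> a, A -> c and substitute in every rule of length ≥2.
BIN: N -> ENE becomes N -> EC, C -> NE.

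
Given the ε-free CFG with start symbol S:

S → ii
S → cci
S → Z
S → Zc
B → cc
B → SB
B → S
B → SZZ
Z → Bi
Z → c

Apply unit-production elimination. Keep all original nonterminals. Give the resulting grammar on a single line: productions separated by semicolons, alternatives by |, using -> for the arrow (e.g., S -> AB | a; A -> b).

S -> c | Bi | Zc | ii | cci; B -> c | Bi | SB | Zc | cc | ii | SZZ | cci; Z -> c | Bi

Unit productions: B->S, S->Z.
Unit pairs (A ⇒* B via units): (B,S), (B,Z), (S,Z).
S: inherits non-unit rules of {S, Z} → Bi | Zc | c | cci | ii.
B: inherits non-unit rules of {B, S, Z} → Bi | SB | SZZ | Zc | c | cc | cci | ii.
Z: inherits non-unit rules of {Z} → Bi | c.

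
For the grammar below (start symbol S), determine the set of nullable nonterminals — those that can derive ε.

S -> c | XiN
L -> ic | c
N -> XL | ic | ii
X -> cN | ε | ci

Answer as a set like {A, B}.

Directly nullable (have an ε-rule): {X}.
Not nullable: L, N, S — each has a terminal in every rule's right-hand side or depends on a non-nullable symbol.

{X}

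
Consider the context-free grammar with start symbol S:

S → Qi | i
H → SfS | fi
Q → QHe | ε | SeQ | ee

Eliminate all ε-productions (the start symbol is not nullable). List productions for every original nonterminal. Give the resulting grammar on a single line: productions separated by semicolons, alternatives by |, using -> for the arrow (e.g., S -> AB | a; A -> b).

S -> i | Qi; H -> fi | SfS; Q -> He | Se | ee | QHe | SeQ

Nullable set: {Q}.
S -> Qi: Q nullable, giving Qi | i.
Drop Q -> ε.
Q -> QHe: Q nullable, giving He | QHe.
Q -> SeQ: Q nullable, giving Se | SeQ.
Unchanged (no nullable symbols): S -> i; H -> SfS; H -> fi; Q -> ee.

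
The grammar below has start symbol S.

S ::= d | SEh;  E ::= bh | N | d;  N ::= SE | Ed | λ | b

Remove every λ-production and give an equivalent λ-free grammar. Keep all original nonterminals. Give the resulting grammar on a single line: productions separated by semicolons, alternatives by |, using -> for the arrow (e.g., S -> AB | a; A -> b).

S -> d | Sh | SEh; E -> N | d | bh; N -> S | b | d | Ed | SE

Nullable set: {E, N}.
S -> SEh: E nullable, giving SEh | Sh.
E -> N: N nullable, giving N.
Drop N -> λ.
N -> Ed: E nullable, giving Ed | d.
N -> SE: E nullable, giving S | SE.
Unchanged (no nullable symbols): S -> d; E -> bh; E -> d; N -> b.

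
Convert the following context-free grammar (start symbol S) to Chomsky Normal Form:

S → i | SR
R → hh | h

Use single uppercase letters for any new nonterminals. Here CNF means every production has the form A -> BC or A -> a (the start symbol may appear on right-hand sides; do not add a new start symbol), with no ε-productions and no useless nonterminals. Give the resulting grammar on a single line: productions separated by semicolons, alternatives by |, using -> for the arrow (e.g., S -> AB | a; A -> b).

No ε-productions.
No unit productions to eliminate.
TERM: introduce A -> h and substitute in every rule of length ≥2.

S -> i | SR; A -> h; R -> h | AA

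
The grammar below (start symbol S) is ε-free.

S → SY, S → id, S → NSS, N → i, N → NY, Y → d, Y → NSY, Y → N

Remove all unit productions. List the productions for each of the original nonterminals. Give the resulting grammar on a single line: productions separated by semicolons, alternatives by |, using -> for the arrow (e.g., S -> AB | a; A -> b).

S -> SY | id | NSS; N -> i | NY; Y -> d | i | NY | NSY

Unit productions: Y->N.
Unit pairs (A ⇒* B via units): (Y,N).
S: inherits non-unit rules of {S} → NSS | SY | id.
N: inherits non-unit rules of {N} → NY | i.
Y: inherits non-unit rules of {N, Y} → NSY | NY | d | i.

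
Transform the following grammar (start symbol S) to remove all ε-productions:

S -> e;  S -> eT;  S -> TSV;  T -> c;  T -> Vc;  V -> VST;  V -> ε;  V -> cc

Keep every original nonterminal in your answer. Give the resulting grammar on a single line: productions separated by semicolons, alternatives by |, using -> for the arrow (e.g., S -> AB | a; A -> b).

S -> e | TS | eT | TSV; T -> c | Vc; V -> ST | cc | VST

Nullable set: {V}.
S -> TSV: V nullable, giving TS | TSV.
T -> Vc: V nullable, giving Vc | c.
Drop V -> ε.
V -> VST: V nullable, giving ST | VST.
Unchanged (no nullable symbols): S -> e; S -> eT; T -> c; V -> cc.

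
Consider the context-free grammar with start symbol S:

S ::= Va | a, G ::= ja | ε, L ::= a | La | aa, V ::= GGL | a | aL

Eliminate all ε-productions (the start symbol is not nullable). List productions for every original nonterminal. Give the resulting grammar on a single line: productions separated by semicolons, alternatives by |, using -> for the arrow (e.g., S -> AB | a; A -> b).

Nullable set: {G}.
Drop G -> ε.
V -> GGL: G, G nullable, giving GGL | GL | L.
Unchanged (no nullable symbols): S -> Va; S -> a; G -> ja; L -> La; L -> a; L -> aa; V -> a; V -> aL.

S -> a | Va; G -> ja; L -> a | La | aa; V -> L | a | GL | aL | GGL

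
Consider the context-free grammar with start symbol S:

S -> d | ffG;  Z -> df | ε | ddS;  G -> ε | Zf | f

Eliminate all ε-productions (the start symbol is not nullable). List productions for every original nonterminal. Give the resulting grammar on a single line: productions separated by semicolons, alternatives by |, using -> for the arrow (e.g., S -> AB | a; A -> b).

Nullable set: {G, Z}.
S -> ffG: G nullable, giving ff | ffG.
Drop G -> ε.
G -> Zf: Z nullable, giving Zf | f.
Drop Z -> ε.
Unchanged (no nullable symbols): S -> d; G -> f; Z -> ddS; Z -> df.

S -> d | ff | ffG; G -> f | Zf; Z -> df | ddS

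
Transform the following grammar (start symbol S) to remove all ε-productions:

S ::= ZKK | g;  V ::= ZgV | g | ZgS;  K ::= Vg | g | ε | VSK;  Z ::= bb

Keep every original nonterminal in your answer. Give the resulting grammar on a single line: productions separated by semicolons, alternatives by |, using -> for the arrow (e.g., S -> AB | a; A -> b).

S -> Z | g | ZK | ZKK; K -> g | VS | Vg | VSK; V -> g | ZgS | ZgV; Z -> bb

Nullable set: {K}.
S -> ZKK: K, K nullable, giving Z | ZK | ZKK.
Drop K -> ε.
K -> VSK: K nullable, giving VS | VSK.
Unchanged (no nullable symbols): S -> g; K -> Vg; K -> g; V -> ZgS; V -> ZgV; V -> g; Z -> bb.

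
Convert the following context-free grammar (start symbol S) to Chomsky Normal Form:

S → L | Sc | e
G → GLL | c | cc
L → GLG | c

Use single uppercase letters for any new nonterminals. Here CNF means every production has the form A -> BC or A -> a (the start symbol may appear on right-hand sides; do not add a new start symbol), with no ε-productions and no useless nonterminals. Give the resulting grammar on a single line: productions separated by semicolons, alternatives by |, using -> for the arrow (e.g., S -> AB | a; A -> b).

No ε-productions.
After unit-elimination: S -> c | e | Sc | GLG; G -> c | cc | GLL; L -> c | GLG.
TERM: introduce A -> c and substitute in every rule of length ≥2.
BIN: G -> GLL becomes G -> GB, B -> LL; L -> GLG becomes L -> GC, C -> LG; S -> GLG becomes S -> GD, D -> LG.

S -> c | e | GD | SA; A -> c; B -> LL; C -> LG; D -> LG; G -> c | AA | GB; L -> c | GC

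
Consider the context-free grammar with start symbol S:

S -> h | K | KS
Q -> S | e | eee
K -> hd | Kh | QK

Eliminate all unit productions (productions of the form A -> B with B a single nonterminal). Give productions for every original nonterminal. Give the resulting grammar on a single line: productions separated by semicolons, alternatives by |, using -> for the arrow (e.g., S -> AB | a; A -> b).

S -> h | KS | Kh | QK | hd; K -> Kh | QK | hd; Q -> e | h | KS | Kh | QK | hd | eee

Unit productions: Q->S, S->K.
Unit pairs (A ⇒* B via units): (Q,K), (Q,S), (S,K).
S: inherits non-unit rules of {K, S} → KS | Kh | QK | h | hd.
K: inherits non-unit rules of {K} → Kh | QK | hd.
Q: inherits non-unit rules of {K, Q, S} → KS | Kh | QK | e | eee | h | hd.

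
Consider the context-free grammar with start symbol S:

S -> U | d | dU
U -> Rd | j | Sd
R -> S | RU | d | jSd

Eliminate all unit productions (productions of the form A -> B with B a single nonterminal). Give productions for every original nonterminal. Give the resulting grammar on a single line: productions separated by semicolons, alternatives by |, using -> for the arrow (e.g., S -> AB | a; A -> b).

S -> d | j | Rd | Sd | dU; R -> d | j | RU | Rd | Sd | dU | jSd; U -> j | Rd | Sd

Unit productions: R->S, S->U.
Unit pairs (A ⇒* B via units): (R,S), (R,U), (S,U).
S: inherits non-unit rules of {S, U} → Rd | Sd | d | dU | j.
R: inherits non-unit rules of {R, S, U} → RU | Rd | Sd | d | dU | j | jSd.
U: inherits non-unit rules of {U} → Rd | Sd | j.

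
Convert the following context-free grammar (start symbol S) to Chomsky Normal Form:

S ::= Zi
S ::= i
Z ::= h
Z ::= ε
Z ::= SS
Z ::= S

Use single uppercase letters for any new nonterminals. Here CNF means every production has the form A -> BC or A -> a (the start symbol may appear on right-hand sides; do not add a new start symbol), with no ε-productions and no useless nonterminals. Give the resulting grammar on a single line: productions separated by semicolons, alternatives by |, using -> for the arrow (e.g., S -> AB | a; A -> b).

Nullable: {Z}; after ε-elimination: S -> i | Zi; Z -> S | h | SS.
After unit-elimination: S -> i | Zi; Z -> h | i | SS | Zi.
TERM: introduce A -> i and substitute in every rule of length ≥2.

S -> i | ZA; A -> i; Z -> h | i | SS | ZA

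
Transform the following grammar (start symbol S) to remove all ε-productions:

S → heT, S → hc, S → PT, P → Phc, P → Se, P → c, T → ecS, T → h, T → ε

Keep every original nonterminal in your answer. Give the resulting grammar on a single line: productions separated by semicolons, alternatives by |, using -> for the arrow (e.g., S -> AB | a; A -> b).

Nullable set: {T}.
S -> PT: T nullable, giving P | PT.
S -> heT: T nullable, giving he | heT.
Drop T -> ε.
Unchanged (no nullable symbols): S -> hc; P -> Phc; P -> Se; P -> c; T -> ecS; T -> h.

S -> P | PT | hc | he | heT; P -> c | Se | Phc; T -> h | ecS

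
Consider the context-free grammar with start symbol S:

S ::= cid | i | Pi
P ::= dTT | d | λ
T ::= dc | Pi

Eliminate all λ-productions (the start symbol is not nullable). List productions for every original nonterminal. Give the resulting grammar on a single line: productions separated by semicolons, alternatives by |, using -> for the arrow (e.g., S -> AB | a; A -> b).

S -> i | Pi | cid; P -> d | dTT; T -> i | Pi | dc

Nullable set: {P}.
S -> Pi: P nullable, giving Pi | i.
Drop P -> λ.
T -> Pi: P nullable, giving Pi | i.
Unchanged (no nullable symbols): S -> cid; S -> i; P -> d; P -> dTT; T -> dc.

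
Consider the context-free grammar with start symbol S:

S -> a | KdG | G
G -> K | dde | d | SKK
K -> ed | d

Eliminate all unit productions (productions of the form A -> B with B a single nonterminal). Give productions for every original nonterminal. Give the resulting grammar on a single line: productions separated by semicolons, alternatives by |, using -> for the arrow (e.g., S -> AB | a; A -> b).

Unit productions: G->K, S->G.
Unit pairs (A ⇒* B via units): (G,K), (S,G), (S,K).
S: inherits non-unit rules of {G, K, S} → KdG | SKK | a | d | dde | ed.
G: inherits non-unit rules of {G, K} → SKK | d | dde | ed.
K: inherits non-unit rules of {K} → d | ed.

S -> a | d | ed | KdG | SKK | dde; G -> d | ed | SKK | dde; K -> d | ed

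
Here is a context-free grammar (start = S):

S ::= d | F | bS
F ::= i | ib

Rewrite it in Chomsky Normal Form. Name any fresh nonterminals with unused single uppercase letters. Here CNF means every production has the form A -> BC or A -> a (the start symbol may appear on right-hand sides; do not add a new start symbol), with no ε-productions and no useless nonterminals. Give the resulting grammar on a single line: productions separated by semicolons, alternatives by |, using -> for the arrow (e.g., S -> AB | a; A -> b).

No ε-productions.
After unit-elimination: S -> d | i | bS | ib; F -> i | ib.
TERM: introduce B -> b, A -> i and substitute in every rule of length ≥2.
Drop unreachable/unproductive: F.

S -> d | i | AB | BS; A -> i; B -> b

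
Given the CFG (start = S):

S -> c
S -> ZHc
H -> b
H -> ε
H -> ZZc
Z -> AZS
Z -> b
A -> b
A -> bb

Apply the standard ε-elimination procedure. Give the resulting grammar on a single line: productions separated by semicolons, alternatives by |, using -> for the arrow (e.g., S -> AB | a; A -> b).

S -> c | Zc | ZHc; A -> b | bb; H -> b | ZZc; Z -> b | AZS

Nullable set: {H}.
S -> ZHc: H nullable, giving ZHc | Zc.
Drop H -> ε.
Unchanged (no nullable symbols): S -> c; A -> b; A -> bb; H -> ZZc; H -> b; Z -> AZS; Z -> b.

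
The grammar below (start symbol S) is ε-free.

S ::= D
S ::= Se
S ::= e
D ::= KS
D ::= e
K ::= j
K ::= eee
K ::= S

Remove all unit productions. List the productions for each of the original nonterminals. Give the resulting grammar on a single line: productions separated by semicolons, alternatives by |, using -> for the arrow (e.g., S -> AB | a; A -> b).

Unit productions: K->S, S->D.
Unit pairs (A ⇒* B via units): (K,D), (K,S), (S,D).
S: inherits non-unit rules of {D, S} → KS | Se | e.
D: inherits non-unit rules of {D} → KS | e.
K: inherits non-unit rules of {D, K, S} → KS | Se | e | eee | j.

S -> e | KS | Se; D -> e | KS; K -> e | j | KS | Se | eee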